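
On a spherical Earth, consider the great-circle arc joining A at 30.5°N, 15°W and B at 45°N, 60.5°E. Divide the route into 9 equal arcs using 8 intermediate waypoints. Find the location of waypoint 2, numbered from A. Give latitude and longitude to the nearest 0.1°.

≈ 37.8°N, 1.7°W

Convert each endpoint to a unit vector on the sphere (x = cos φ cos λ, y = cos φ sin λ, z = sin φ).
The central angle between the endpoints is δ = arccos(p₁·p₂) ≈ 1.034 rad (59.2°).
Interpolate at f = 2/9 with slerp weights a = sin((1−f)δ)/sin δ ≈ 0.838, b = sin(fδ)/sin δ ≈ 0.265.
p = a·p₁ + b·p₂ ≈ (0.790, -0.024, 0.613); φ = arcsin(p_z) ≈ 37.79°, λ = atan2(p_y, p_x) ≈ -1.73°.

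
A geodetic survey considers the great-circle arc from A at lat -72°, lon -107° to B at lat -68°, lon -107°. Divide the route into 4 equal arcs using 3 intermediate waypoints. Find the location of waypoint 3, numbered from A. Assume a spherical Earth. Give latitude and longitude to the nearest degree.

Convert each endpoint to a unit vector on the sphere (x = cos φ cos λ, y = cos φ sin λ, z = sin φ).
The central angle between the endpoints is δ = arccos(p₁·p₂) ≈ 0.070 rad (4.0°).
Interpolate at f = 3/4 with slerp weights a = sin((1−f)δ)/sin δ ≈ 0.250, b = sin(fδ)/sin δ ≈ 0.750.
p = a·p₁ + b·p₂ ≈ (-0.105, -0.343, -0.934); φ = arcsin(p_z) ≈ -69.00°, λ = atan2(p_y, p_x) ≈ -107.00°.

≈ lat -69°, lon -107°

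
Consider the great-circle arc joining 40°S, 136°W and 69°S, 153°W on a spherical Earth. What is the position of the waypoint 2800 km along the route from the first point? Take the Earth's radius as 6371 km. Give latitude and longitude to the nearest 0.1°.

≈ 64.2°S, 147.7°W

The haversine formula gives a central angle δ ≈ 0.530 rad (30.4°) between the endpoints. The total great-circle distance is δ·R ≈ 0.530 × 6371 ≈ 3379 km, so the target fraction is f = 2800/3379 ≈ 0.829.
Interpolate at f ≈ 0.829 with slerp weights a = sin((1−f)δ)/sin δ ≈ 0.179, b = sin(fδ)/sin δ ≈ 0.841.
p = a·p₁ + b·p₂ ≈ (-0.367, -0.232, -0.901); φ = arcsin(p_z) ≈ -64.23°, λ = atan2(p_y, p_x) ≈ -147.70°.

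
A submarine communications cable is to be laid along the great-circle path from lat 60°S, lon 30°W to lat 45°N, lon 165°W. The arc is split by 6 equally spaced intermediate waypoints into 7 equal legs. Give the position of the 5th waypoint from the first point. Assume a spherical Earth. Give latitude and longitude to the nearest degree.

≈ lat 10°N, lon 136°W

Write both endpoints as unit vectors p₁, p₂ with components (cos φ cos λ, cos φ sin λ, sin φ).
The central angle between the endpoints is δ = arccos(p₁·p₂) ≈ 2.611 rad (149.6°).
Interpolate at f = 5/7 with slerp weights a = sin((1−f)δ)/sin δ ≈ 1.340, b = sin(fδ)/sin δ ≈ 1.890.
p = a·p₁ + b·p₂ ≈ (-0.711, -0.681, 0.176); φ = arcsin(p_z) ≈ 10.13°, λ = atan2(p_y, p_x) ≈ -136.22°.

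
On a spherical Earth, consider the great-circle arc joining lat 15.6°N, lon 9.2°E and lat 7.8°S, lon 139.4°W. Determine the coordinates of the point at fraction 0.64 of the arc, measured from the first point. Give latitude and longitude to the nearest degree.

Write both endpoints as unit vectors p₁, p₂ with components (cos φ cos λ, cos φ sin λ, sin φ).
The central angle between the endpoints is δ = arccos(p₁·p₂) ≈ 2.589 rad (148.3°).
Interpolate at f = 0.64 with slerp weights a = sin((1−f)δ)/sin δ ≈ 1.529, b = sin(fδ)/sin δ ≈ 1.897.
p = a·p₁ + b·p₂ ≈ (0.026, -0.988, 0.154); φ = arcsin(p_z) ≈ 8.84°, λ = atan2(p_y, p_x) ≈ -88.48°.

≈ lat 9°N, lon 88°W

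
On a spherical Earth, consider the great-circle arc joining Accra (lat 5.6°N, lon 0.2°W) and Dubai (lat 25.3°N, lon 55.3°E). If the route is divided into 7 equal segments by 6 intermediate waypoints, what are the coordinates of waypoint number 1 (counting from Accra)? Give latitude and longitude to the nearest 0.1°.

Convert each endpoint to a unit vector on the sphere (x = cos φ cos λ, y = cos φ sin λ, z = sin φ).
The central angle between the endpoints is δ = arccos(p₁·p₂) ≈ 0.987 rad (56.5°).
Interpolate at f = 1/7 with slerp weights a = sin((1−f)δ)/sin δ ≈ 0.897, b = sin(fδ)/sin δ ≈ 0.168.
p = a·p₁ + b·p₂ ≈ (0.980, 0.122, 0.160); φ = arcsin(p_z) ≈ 9.18°, λ = atan2(p_y, p_x) ≈ 7.10°.

≈ lat 9.2°N, lon 7.1°E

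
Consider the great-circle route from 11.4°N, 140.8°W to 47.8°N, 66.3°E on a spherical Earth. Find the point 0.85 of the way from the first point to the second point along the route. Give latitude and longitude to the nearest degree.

≈ 62°N, 85°E

From cos δ = sin φ₁ sin φ₂ + cos φ₁ cos φ₂ cos Δλ, the central angle is δ ≈ 2.026 rad (116.1°).
Interpolate at f = 0.85 with slerp weights a = sin((1−f)δ)/sin δ ≈ 0.333, b = sin(fδ)/sin δ ≈ 1.101.
p = a·p₁ + b·p₂ ≈ (0.044, 0.471, 0.881); φ = arcsin(p_z) ≈ 61.80°, λ = atan2(p_y, p_x) ≈ 84.65°.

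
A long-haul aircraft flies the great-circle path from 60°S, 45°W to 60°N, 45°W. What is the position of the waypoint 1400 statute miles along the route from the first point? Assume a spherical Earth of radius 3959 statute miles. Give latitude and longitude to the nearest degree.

≈ 40°S, 45°W

Write both endpoints as unit vectors p₁, p₂ with components (cos φ cos λ, cos φ sin λ, sin φ).
The central angle between the endpoints is δ = arccos(p₁·p₂) ≈ 2.094 rad (120.0°). The total great-circle distance is δ·R ≈ 2.094 × 3959 ≈ 8292 mi, so the target fraction is f = 1400/8292 ≈ 0.169.
Interpolate at f ≈ 0.169 with slerp weights a = sin((1−f)δ)/sin δ ≈ 1.138, b = sin(fδ)/sin δ ≈ 0.400.
p = a·p₁ + b·p₂ ≈ (0.544, -0.544, -0.639); φ = arcsin(p_z) ≈ -39.74°, λ = atan2(p_y, p_x) ≈ -45.00°.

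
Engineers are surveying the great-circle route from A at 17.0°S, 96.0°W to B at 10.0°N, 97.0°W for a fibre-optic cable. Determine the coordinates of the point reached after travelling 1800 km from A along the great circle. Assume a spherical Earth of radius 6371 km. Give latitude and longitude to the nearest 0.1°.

Convert each endpoint to a unit vector on the sphere (x = cos φ cos λ, y = cos φ sin λ, z = sin φ).
The central angle between the endpoints is δ = arccos(p₁·p₂) ≈ 0.472 rad (27.0°). The total great-circle distance is δ·R ≈ 0.472 × 6371 ≈ 3004 km, so the target fraction is f = 1800/3004 ≈ 0.599.
Interpolate at f ≈ 0.599 with slerp weights a = sin((1−f)δ)/sin δ ≈ 0.414, b = sin(fδ)/sin δ ≈ 0.614.
p = a·p₁ + b·p₂ ≈ (-0.115, -0.993, -0.014); φ = arcsin(p_z) ≈ -0.82°, λ = atan2(p_y, p_x) ≈ -96.60°.

≈ 0.8°S, 96.6°W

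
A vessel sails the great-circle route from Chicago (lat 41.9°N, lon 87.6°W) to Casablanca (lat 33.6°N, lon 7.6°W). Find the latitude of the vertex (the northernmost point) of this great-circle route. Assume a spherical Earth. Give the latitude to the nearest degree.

The great circle lies in the plane with unit normal n̂ = (p₁ × p₂)/|p₁ × p₂|.
Here n̂_z ≈ +0.695; the vertex latitude is φ_max = arccos|n̂_z| ≈ 46.0°.

≈ 46°N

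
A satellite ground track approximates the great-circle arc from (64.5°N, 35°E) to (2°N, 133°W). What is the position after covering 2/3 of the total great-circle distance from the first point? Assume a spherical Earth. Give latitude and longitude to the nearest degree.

Write both endpoints as unit vectors p₁, p₂ with components (cos φ cos λ, cos φ sin λ, sin φ).
The central angle between the endpoints is δ = arccos(p₁·p₂) ≈ 1.971 rad (112.9°).
Interpolate at f = 2/3 with slerp weights a = sin((1−f)δ)/sin δ ≈ 0.663, b = sin(fδ)/sin δ ≈ 1.050.
p = a·p₁ + b·p₂ ≈ (-0.482, -0.604, 0.635); φ = arcsin(p_z) ≈ 39.42°, λ = atan2(p_y, p_x) ≈ -128.59°.

≈ (39°N, 129°W)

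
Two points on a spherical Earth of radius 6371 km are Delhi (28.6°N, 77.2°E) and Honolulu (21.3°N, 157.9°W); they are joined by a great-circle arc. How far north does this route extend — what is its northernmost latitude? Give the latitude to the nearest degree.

The great circle lies in the plane with unit normal n̂ = (p₁ × p₂)/|p₁ × p₂|.
Here n̂_z ≈ +0.702; the vertex latitude is φ_max = arccos|n̂_z| ≈ 45.4°.
Check via Clairaut: cos φ_max = |cos φ₁| · sin C = cos(28.6°)·sin(53.1°) ≈ 0.702, again giving ≈ 45.4°.

≈ 45°N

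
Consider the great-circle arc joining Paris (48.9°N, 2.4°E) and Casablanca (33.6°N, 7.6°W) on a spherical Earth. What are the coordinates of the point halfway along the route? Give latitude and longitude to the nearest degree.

From cos δ = sin φ₁ sin φ₂ + cos φ₁ cos φ₂ cos Δλ, the central angle is δ ≈ 0.297 rad (17.0°).
Interpolate at f = 1/2 with slerp weights a = sin((1−f)δ)/sin δ ≈ 0.506, b = sin(fδ)/sin δ ≈ 0.506.
p = a·p₁ + b·p₂ ≈ (0.749, -0.042, 0.661); φ = arcsin(p_z) ≈ 41.36°, λ = atan2(p_y, p_x) ≈ -3.19°.

≈ 41°N, 3°W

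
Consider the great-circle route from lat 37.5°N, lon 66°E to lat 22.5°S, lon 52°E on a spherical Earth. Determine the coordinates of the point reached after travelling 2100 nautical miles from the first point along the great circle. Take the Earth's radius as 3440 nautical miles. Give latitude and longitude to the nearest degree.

Write both endpoints as unit vectors p₁, p₂ with components (cos φ cos λ, cos φ sin λ, sin φ).
The central angle between the endpoints is δ = arccos(p₁·p₂) ≈ 1.072 rad (61.4°). The total great-circle distance is δ·R ≈ 1.072 × 3440 ≈ 3688 nmi, so the target fraction is f = 2100/3688 ≈ 0.569.
Interpolate at f ≈ 0.569 with slerp weights a = sin((1−f)δ)/sin δ ≈ 0.507, b = sin(fδ)/sin δ ≈ 0.653.
p = a·p₁ + b·p₂ ≈ (0.535, 0.843, 0.059); φ = arcsin(p_z) ≈ 3.38°, λ = atan2(p_y, p_x) ≈ 57.60°.

≈ lat 3°N, lon 58°E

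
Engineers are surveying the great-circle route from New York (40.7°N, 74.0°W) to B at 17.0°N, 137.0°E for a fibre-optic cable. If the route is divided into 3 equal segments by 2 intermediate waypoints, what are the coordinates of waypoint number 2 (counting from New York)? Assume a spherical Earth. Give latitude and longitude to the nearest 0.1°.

≈ 50.0°N, 161.8°E

Convert each endpoint to a unit vector on the sphere (x = cos φ cos λ, y = cos φ sin λ, z = sin φ).
The central angle between the endpoints is δ = arccos(p₁·p₂) ≈ 2.016 rad (115.5°).
Interpolate at f = 2/3 with slerp weights a = sin((1−f)δ)/sin δ ≈ 0.690, b = sin(fδ)/sin δ ≈ 1.080.
p = a·p₁ + b·p₂ ≈ (-0.611, 0.201, 0.766); φ = arcsin(p_z) ≈ 49.96°, λ = atan2(p_y, p_x) ≈ 161.75°.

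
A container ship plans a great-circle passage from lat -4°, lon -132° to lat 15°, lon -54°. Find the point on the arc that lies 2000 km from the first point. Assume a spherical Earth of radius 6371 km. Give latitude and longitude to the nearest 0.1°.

From cos δ = sin φ₁ sin φ₂ + cos φ₁ cos φ₂ cos Δλ, the central angle is δ ≈ 1.387 rad (79.5°). The total great-circle distance is δ·R ≈ 1.387 × 6371 ≈ 8840 km, so the target fraction is f = 2000/8840 ≈ 0.226.
Interpolate at f ≈ 0.226 with slerp weights a = sin((1−f)δ)/sin δ ≈ 0.894, b = sin(fδ)/sin δ ≈ 0.314.
p = a·p₁ + b·p₂ ≈ (-0.418, -0.908, 0.019); φ = arcsin(p_z) ≈ 1.08°, λ = atan2(p_y, p_x) ≈ -114.74°.

≈ lat 1.1°, lon -114.7°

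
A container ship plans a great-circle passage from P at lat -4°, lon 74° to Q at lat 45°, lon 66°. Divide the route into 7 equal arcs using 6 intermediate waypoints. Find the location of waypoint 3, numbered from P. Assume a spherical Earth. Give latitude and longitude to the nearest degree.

Convert each endpoint to a unit vector on the sphere (x = cos φ cos λ, y = cos φ sin λ, z = sin φ).
The central angle between the endpoints is δ = arccos(p₁·p₂) ≈ 0.864 rad (49.5°).
Interpolate at f = 3/7 with slerp weights a = sin((1−f)δ)/sin δ ≈ 0.623, b = sin(fδ)/sin δ ≈ 0.476.
p = a·p₁ + b·p₂ ≈ (0.308, 0.905, 0.293); φ = arcsin(p_z) ≈ 17.04°, λ = atan2(p_y, p_x) ≈ 71.19°.

≈ lat 17°, lon 71°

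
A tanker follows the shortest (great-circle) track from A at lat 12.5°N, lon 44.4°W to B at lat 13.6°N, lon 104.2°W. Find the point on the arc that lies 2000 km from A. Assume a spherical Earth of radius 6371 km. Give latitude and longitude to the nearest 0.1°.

The haversine formula gives a central angle δ ≈ 1.014 rad (58.1°) between the endpoints. The total great-circle distance is δ·R ≈ 1.014 × 6371 ≈ 6462 km, so the target fraction is f = 2000/6462 ≈ 0.309.
Interpolate at f ≈ 0.309 with slerp weights a = sin((1−f)δ)/sin δ ≈ 0.759, b = sin(fδ)/sin δ ≈ 0.364.
p = a·p₁ + b·p₂ ≈ (0.443, -0.861, 0.250); φ = arcsin(p_z) ≈ 14.47°, λ = atan2(p_y, p_x) ≈ -62.79°.

≈ lat 14.5°N, lon 62.8°W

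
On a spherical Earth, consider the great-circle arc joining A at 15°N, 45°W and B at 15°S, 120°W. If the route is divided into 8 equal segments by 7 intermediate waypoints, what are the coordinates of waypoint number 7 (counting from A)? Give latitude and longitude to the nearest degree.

≈ 12°S, 110°W

Convert each endpoint to a unit vector on the sphere (x = cos φ cos λ, y = cos φ sin λ, z = sin φ).
The central angle between the endpoints is δ = arccos(p₁·p₂) ≈ 1.395 rad (80.0°).
Interpolate at f = 7/8 with slerp weights a = sin((1−f)δ)/sin δ ≈ 0.176, b = sin(fδ)/sin δ ≈ 0.954.
p = a·p₁ + b·p₂ ≈ (-0.340, -0.918, -0.201); φ = arcsin(p_z) ≈ -11.61°, λ = atan2(p_y, p_x) ≈ -110.34°.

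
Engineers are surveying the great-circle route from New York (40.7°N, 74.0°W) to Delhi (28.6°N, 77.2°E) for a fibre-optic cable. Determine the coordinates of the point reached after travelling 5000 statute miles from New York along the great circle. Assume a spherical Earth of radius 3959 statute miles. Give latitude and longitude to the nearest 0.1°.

Write both endpoints as unit vectors p₁, p₂ with components (cos φ cos λ, cos φ sin λ, sin φ).
The central angle between the endpoints is δ = arccos(p₁·p₂) ≈ 1.845 rad (105.7°). The total great-circle distance is δ·R ≈ 1.845 × 3959 ≈ 7306 mi, so the target fraction is f = 5000/7306 ≈ 0.684.
Interpolate at f ≈ 0.684 with slerp weights a = sin((1−f)δ)/sin δ ≈ 0.571, b = sin(fδ)/sin δ ≈ 0.990.
p = a·p₁ + b·p₂ ≈ (0.312, 0.431, 0.847); φ = arcsin(p_z) ≈ 57.84°, λ = atan2(p_y, p_x) ≈ 54.11°.

≈ 57.8°N, 54.1°E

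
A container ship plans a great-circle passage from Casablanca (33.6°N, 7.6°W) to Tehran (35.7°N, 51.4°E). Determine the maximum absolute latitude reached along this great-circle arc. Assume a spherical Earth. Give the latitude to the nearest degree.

≈ 39°N

The great circle lies in the plane with unit normal n̂ = (p₁ × p₂)/|p₁ × p₂|.
Here n̂_z ≈ +0.782; the vertex latitude is φ_max = arccos|n̂_z| ≈ 38.5°.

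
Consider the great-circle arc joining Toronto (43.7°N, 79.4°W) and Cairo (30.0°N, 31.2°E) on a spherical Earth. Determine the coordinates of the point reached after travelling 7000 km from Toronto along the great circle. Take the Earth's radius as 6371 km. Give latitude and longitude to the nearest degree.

Write both endpoints as unit vectors p₁, p₂ with components (cos φ cos λ, cos φ sin λ, sin φ).
The central angle between the endpoints is δ = arccos(p₁·p₂) ≈ 1.445 rad (82.8°). The total great-circle distance is δ·R ≈ 1.445 × 6371 ≈ 9208 km, so the target fraction is f = 7000/9208 ≈ 0.760.
Interpolate at f ≈ 0.760 with slerp weights a = sin((1−f)δ)/sin δ ≈ 0.342, b = sin(fδ)/sin δ ≈ 0.898.
p = a·p₁ + b·p₂ ≈ (0.711, 0.159, 0.685); φ = arcsin(p_z) ≈ 43.27°, λ = atan2(p_y, p_x) ≈ 12.65°.

≈ 43°N, 13°E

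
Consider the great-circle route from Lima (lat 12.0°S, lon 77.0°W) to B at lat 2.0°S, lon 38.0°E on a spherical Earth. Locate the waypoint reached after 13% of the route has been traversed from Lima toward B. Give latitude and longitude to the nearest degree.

≈ lat 14°S, lon 62°W

Convert each endpoint to a unit vector on the sphere (x = cos φ cos λ, y = cos φ sin λ, z = sin φ).
The central angle between the endpoints is δ = arccos(p₁·p₂) ≈ 1.989 rad (113.9°).
Interpolate at f = 0.13 with slerp weights a = sin((1−f)δ)/sin δ ≈ 1.080, b = sin(fδ)/sin δ ≈ 0.280.
p = a·p₁ + b·p₂ ≈ (0.458, -0.857, -0.234); φ = arcsin(p_z) ≈ -13.55°, λ = atan2(p_y, p_x) ≈ -61.89°.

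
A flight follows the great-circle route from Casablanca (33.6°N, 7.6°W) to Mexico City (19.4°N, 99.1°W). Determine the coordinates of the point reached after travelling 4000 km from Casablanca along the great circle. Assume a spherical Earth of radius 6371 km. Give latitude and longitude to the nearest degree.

Convert each endpoint to a unit vector on the sphere (x = cos φ cos λ, y = cos φ sin λ, z = sin φ).
The central angle between the endpoints is δ = arccos(p₁·p₂) ≈ 1.407 rad (80.6°). The total great-circle distance is δ·R ≈ 1.407 × 6371 ≈ 8963 km, so the target fraction is f = 4000/8963 ≈ 0.446.
Interpolate at f ≈ 0.446 with slerp weights a = sin((1−f)δ)/sin δ ≈ 0.712, b = sin(fδ)/sin δ ≈ 0.595.
p = a·p₁ + b·p₂ ≈ (0.499, -0.633, 0.592); φ = arcsin(p_z) ≈ 36.29°, λ = atan2(p_y, p_x) ≈ -51.74°.

≈ 36°N, 52°W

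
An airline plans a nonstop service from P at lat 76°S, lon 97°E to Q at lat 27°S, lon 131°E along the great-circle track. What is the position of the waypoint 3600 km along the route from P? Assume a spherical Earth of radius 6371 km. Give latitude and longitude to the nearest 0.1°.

≈ lat 46.0°S, lon 126.3°E

Write both endpoints as unit vectors p₁, p₂ with components (cos φ cos λ, cos φ sin λ, sin φ).
The central angle between the endpoints is δ = arccos(p₁·p₂) ≈ 0.903 rad (51.7°). The total great-circle distance is δ·R ≈ 0.903 × 6371 ≈ 5753 km, so the target fraction is f = 3600/5753 ≈ 0.626.
Interpolate at f ≈ 0.626 with slerp weights a = sin((1−f)δ)/sin δ ≈ 0.422, b = sin(fδ)/sin δ ≈ 0.682.
p = a·p₁ + b·p₂ ≈ (-0.411, 0.560, -0.719); φ = arcsin(p_z) ≈ -46.00°, λ = atan2(p_y, p_x) ≈ 126.28°.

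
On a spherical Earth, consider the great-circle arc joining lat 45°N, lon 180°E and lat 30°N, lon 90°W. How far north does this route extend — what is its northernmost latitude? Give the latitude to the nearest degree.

The great circle lies in the plane with unit normal n̂ = (p₁ × p₂)/|p₁ × p₂|.
Here n̂_z ≈ +0.655; the vertex latitude is φ_max = arccos|n̂_z| ≈ 49.1°.

≈ 49°N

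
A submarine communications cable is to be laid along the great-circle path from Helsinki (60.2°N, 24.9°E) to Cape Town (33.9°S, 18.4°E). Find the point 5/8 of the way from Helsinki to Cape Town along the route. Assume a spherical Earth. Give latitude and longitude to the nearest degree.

≈ (1°N, 20°E)

From cos δ = sin φ₁ sin φ₂ + cos φ₁ cos φ₂ cos Δλ, the central angle is δ ≈ 1.645 rad (94.3°).
Interpolate at f = 5/8 with slerp weights a = sin((1−f)δ)/sin δ ≈ 0.580, b = sin(fδ)/sin δ ≈ 0.859.
p = a·p₁ + b·p₂ ≈ (0.938, 0.346, 0.024); φ = arcsin(p_z) ≈ 1.40°, λ = atan2(p_y, p_x) ≈ 20.27°.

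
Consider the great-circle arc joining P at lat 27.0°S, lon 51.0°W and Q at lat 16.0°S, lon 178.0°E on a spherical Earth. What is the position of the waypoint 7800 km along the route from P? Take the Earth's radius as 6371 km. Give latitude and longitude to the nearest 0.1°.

≈ lat 40.5°S, lon 137.2°W

The haversine formula gives a central angle δ ≈ 2.023 rad (115.9°) between the endpoints. The total great-circle distance is δ·R ≈ 2.023 × 6371 ≈ 12887 km, so the target fraction is f = 7800/12887 ≈ 0.605.
Interpolate at f ≈ 0.605 with slerp weights a = sin((1−f)δ)/sin δ ≈ 0.796, b = sin(fδ)/sin δ ≈ 1.046.
p = a·p₁ + b·p₂ ≈ (-0.558, -0.516, -0.650); φ = arcsin(p_z) ≈ -40.52°, λ = atan2(p_y, p_x) ≈ -137.22°.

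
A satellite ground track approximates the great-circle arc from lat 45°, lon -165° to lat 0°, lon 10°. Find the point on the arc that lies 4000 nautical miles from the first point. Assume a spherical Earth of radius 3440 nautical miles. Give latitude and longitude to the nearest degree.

Convert each endpoint to a unit vector on the sphere (x = cos φ cos λ, y = cos φ sin λ, z = sin φ).
The central angle between the endpoints is δ = arccos(p₁·p₂) ≈ 2.352 rad (134.8°). The total great-circle distance is δ·R ≈ 2.352 × 3440 ≈ 8092 nmi, so the target fraction is f = 4000/8092 ≈ 0.494.
Interpolate at f ≈ 0.494 with slerp weights a = sin((1−f)δ)/sin δ ≈ 1.308, b = sin(fδ)/sin δ ≈ 1.293.
p = a·p₁ + b·p₂ ≈ (0.380, -0.015, 0.925); φ = arcsin(p_z) ≈ 67.63°, λ = atan2(p_y, p_x) ≈ -2.22°.

≈ lat 68°, lon -2°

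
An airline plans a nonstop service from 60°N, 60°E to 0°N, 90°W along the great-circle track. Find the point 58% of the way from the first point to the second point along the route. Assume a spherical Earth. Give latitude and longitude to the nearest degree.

The haversine formula gives a central angle δ ≈ 2.019 rad (115.7°) between the endpoints.
Interpolate at f = 0.58 with slerp weights a = sin((1−f)δ)/sin δ ≈ 0.832, b = sin(fδ)/sin δ ≈ 1.022.
p = a·p₁ + b·p₂ ≈ (0.208, -0.662, 0.720); φ = arcsin(p_z) ≈ 46.09°, λ = atan2(p_y, p_x) ≈ -72.55°.

≈ 46°N, 73°W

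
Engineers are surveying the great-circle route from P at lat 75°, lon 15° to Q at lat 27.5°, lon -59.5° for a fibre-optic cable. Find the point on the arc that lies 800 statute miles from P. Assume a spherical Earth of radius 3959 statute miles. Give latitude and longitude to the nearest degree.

Convert each endpoint to a unit vector on the sphere (x = cos φ cos λ, y = cos φ sin λ, z = sin φ).
The central angle between the endpoints is δ = arccos(p₁·p₂) ≈ 1.039 rad (59.5°). The total great-circle distance is δ·R ≈ 1.039 × 3959 ≈ 4112 mi, so the target fraction is f = 800/4112 ≈ 0.195.
Interpolate at f ≈ 0.195 with slerp weights a = sin((1−f)δ)/sin δ ≈ 0.861, b = sin(fδ)/sin δ ≈ 0.233.
p = a·p₁ + b·p₂ ≈ (0.320, -0.120, 0.940); φ = arcsin(p_z) ≈ 70.00°, λ = atan2(p_y, p_x) ≈ -20.59°.

≈ lat 70°, lon -21°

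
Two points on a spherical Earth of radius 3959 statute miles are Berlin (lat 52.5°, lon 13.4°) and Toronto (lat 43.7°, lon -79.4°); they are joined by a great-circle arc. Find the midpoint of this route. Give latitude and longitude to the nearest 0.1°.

≈ lat 58.1°, lon -38.1°

Write both endpoints as unit vectors p₁, p₂ with components (cos φ cos λ, cos φ sin λ, sin φ).
The central angle between the endpoints is δ = arccos(p₁·p₂) ≈ 1.016 rad (58.2°).
Interpolate at f = 1/2 with slerp weights a = sin((1−f)δ)/sin δ ≈ 0.572, b = sin(fδ)/sin δ ≈ 0.572.
p = a·p₁ + b·p₂ ≈ (0.415, -0.326, 0.849); φ = arcsin(p_z) ≈ 58.15°, λ = atan2(p_y, p_x) ≈ -38.15°.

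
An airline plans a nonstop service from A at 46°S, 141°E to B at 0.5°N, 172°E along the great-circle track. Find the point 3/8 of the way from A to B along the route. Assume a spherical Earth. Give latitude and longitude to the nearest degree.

≈ 29°S, 156°E

The haversine formula gives a central angle δ ≈ 0.941 rad (53.9°) between the endpoints.
Interpolate at f = 3/8 with slerp weights a = sin((1−f)δ)/sin δ ≈ 0.686, b = sin(fδ)/sin δ ≈ 0.428.
p = a·p₁ + b·p₂ ≈ (-0.794, 0.360, -0.490); φ = arcsin(p_z) ≈ -29.35°, λ = atan2(p_y, p_x) ≈ 155.63°.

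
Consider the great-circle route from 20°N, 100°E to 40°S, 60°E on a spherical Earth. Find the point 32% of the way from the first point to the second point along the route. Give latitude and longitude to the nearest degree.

Write both endpoints as unit vectors p₁, p₂ with components (cos φ cos λ, cos φ sin λ, sin φ).
The central angle between the endpoints is δ = arccos(p₁·p₂) ≈ 1.233 rad (70.6°).
Interpolate at f = 0.32 with slerp weights a = sin((1−f)δ)/sin δ ≈ 0.788, b = sin(fδ)/sin δ ≈ 0.407.
p = a·p₁ + b·p₂ ≈ (0.027, 1.000, 0.008); φ = arcsin(p_z) ≈ 0.44°, λ = atan2(p_y, p_x) ≈ 88.43°.

≈ 0°N, 88°E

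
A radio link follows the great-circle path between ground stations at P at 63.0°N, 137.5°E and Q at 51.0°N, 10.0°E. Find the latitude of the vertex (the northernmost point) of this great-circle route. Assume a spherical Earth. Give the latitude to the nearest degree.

≈ 75°N

The great circle lies in the plane with unit normal n̂ = (p₁ × p₂)/|p₁ × p₂|.
Here n̂_z ≈ -0.265; the vertex latitude is φ_max = arccos|n̂_z| ≈ 74.6°.
Check via Clairaut: cos φ_max = |cos φ₁| · sin C = cos(63.0°)·sin(35.7°) ≈ 0.265, again giving ≈ 74.6°.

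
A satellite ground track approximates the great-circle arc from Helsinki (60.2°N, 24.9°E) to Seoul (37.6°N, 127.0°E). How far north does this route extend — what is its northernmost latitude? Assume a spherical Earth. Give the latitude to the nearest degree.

≈ 65°N

The great circle lies in the plane with unit normal n̂ = (p₁ × p₂)/|p₁ × p₂|.
Here n̂_z ≈ +0.430; the vertex latitude is φ_max = arccos|n̂_z| ≈ 64.5°.
Check via Clairaut: cos φ_max = |cos φ₁| · sin C = cos(60.2°)·sin(60.0°) ≈ 0.430, again giving ≈ 64.5°.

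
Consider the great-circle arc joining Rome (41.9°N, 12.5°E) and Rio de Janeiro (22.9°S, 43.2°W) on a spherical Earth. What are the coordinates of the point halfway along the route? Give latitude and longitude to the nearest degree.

The haversine formula gives a central angle δ ≈ 1.444 rad (82.7°) between the endpoints.
Interpolate at f = 1/2 with slerp weights a = sin((1−f)δ)/sin δ ≈ 0.666, b = sin(fδ)/sin δ ≈ 0.666.
p = a·p₁ + b·p₂ ≈ (0.931, -0.313, 0.186); φ = arcsin(p_z) ≈ 10.70°, λ = atan2(p_y, p_x) ≈ -18.56°.

≈ (11°N, 19°W)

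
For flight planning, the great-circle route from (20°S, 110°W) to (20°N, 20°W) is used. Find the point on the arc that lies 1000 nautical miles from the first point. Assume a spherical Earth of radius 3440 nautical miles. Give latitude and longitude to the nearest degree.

≈ (14°S, 94°W)

Write both endpoints as unit vectors p₁, p₂ with components (cos φ cos λ, cos φ sin λ, sin φ).
The central angle between the endpoints is δ = arccos(p₁·p₂) ≈ 1.688 rad (96.7°). The total great-circle distance is δ·R ≈ 1.688 × 3440 ≈ 5807 nmi, so the target fraction is f = 1000/5807 ≈ 0.172.
Interpolate at f ≈ 0.172 with slerp weights a = sin((1−f)δ)/sin δ ≈ 0.992, b = sin(fδ)/sin δ ≈ 0.289.
p = a·p₁ + b·p₂ ≈ (-0.064, -0.969, -0.241); φ = arcsin(p_z) ≈ -13.92°, λ = atan2(p_y, p_x) ≈ -93.78°.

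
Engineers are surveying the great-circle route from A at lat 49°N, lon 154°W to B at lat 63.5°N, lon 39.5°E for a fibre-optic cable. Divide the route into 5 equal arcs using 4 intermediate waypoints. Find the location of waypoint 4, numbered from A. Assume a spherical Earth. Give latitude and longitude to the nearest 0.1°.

From cos δ = sin φ₁ sin φ₂ + cos φ₁ cos φ₂ cos Δλ, the central angle is δ ≈ 1.169 rad (67.0°).
Interpolate at f = 4/5 with slerp weights a = sin((1−f)δ)/sin δ ≈ 0.252, b = sin(fδ)/sin δ ≈ 0.874.
p = a·p₁ + b·p₂ ≈ (0.153, 0.176, 0.973); φ = arcsin(p_z) ≈ 76.54°, λ = atan2(p_y, p_x) ≈ 49.03°.

≈ lat 76.5°N, lon 49.0°E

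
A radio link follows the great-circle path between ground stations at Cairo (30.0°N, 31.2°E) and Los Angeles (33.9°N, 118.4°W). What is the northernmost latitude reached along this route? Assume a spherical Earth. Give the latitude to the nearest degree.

The great circle lies in the plane with unit normal n̂ = (p₁ × p₂)/|p₁ × p₂|.
Here n̂_z ≈ -0.387; the vertex latitude is φ_max = arccos|n̂_z| ≈ 67.2°.
Check via Clairaut: cos φ_max = |cos φ₁| · sin C = cos(30.0°)·sin(26.5°) ≈ 0.387, again giving ≈ 67.2°.

≈ 67°N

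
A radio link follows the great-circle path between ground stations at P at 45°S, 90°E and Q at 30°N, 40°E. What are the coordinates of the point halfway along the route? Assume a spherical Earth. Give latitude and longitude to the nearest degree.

Write both endpoints as unit vectors p₁, p₂ with components (cos φ cos λ, cos φ sin λ, sin φ).
The central angle between the endpoints is δ = arccos(p₁·p₂) ≈ 1.531 rad (87.7°).
Interpolate at f = 1/2 with slerp weights a = sin((1−f)δ)/sin δ ≈ 0.693, b = sin(fδ)/sin δ ≈ 0.693.
p = a·p₁ + b·p₂ ≈ (0.460, 0.876, -0.144); φ = arcsin(p_z) ≈ -8.26°, λ = atan2(p_y, p_x) ≈ 62.30°.

≈ 8°S, 62°E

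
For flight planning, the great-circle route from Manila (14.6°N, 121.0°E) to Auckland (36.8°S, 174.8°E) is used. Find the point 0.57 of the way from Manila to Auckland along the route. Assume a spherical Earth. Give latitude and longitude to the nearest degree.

Write both endpoints as unit vectors p₁, p₂ with components (cos φ cos λ, cos φ sin λ, sin φ).
The central angle between the endpoints is δ = arccos(p₁·p₂) ≈ 1.259 rad (72.1°).
Interpolate at f = 0.57 with slerp weights a = sin((1−f)δ)/sin δ ≈ 0.541, b = sin(fδ)/sin δ ≈ 0.691.
p = a·p₁ + b·p₂ ≈ (-0.821, 0.499, -0.277); φ = arcsin(p_z) ≈ -16.11°, λ = atan2(p_y, p_x) ≈ 148.69°.

≈ (16°S, 149°E)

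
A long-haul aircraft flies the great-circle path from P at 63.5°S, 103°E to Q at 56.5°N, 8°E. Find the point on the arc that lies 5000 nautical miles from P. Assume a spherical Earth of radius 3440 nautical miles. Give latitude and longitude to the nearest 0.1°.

From cos δ = sin φ₁ sin φ₂ + cos φ₁ cos φ₂ cos Δλ, the central angle is δ ≈ 2.446 rad (140.2°). The total great-circle distance is δ·R ≈ 2.446 × 3440 ≈ 8415 nmi, so the target fraction is f = 5000/8415 ≈ 0.594.
Interpolate at f ≈ 0.594 with slerp weights a = sin((1−f)δ)/sin δ ≈ 1.307, b = sin(fδ)/sin δ ≈ 1.550.
p = a·p₁ + b·p₂ ≈ (0.716, 0.687, 0.123); φ = arcsin(p_z) ≈ 7.05°, λ = atan2(p_y, p_x) ≈ 43.83°.

≈ 7.1°N, 43.8°E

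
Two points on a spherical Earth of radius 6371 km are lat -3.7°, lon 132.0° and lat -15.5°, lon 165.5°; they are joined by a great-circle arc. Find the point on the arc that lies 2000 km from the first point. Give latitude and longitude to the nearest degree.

From cos δ = sin φ₁ sin φ₂ + cos φ₁ cos φ₂ cos Δλ, the central angle is δ ≈ 0.611 rad (35.0°). The total great-circle distance is δ·R ≈ 0.611 × 6371 ≈ 3892 km, so the target fraction is f = 2000/3892 ≈ 0.514.
Interpolate at f ≈ 0.514 with slerp weights a = sin((1−f)δ)/sin δ ≈ 0.510, b = sin(fδ)/sin δ ≈ 0.538.
p = a·p₁ + b·p₂ ≈ (-0.843, 0.508, -0.177); φ = arcsin(p_z) ≈ -10.18°, λ = atan2(p_y, p_x) ≈ 148.91°.

≈ lat -10°, lon 149°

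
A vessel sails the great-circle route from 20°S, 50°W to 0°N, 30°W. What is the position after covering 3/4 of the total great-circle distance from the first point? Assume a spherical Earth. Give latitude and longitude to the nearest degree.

Write both endpoints as unit vectors p₁, p₂ with components (cos φ cos λ, cos φ sin λ, sin φ).
The central angle between the endpoints is δ = arccos(p₁·p₂) ≈ 0.489 rad (28.0°).
Interpolate at f = 3/4 with slerp weights a = sin((1−f)δ)/sin δ ≈ 0.260, b = sin(fδ)/sin δ ≈ 0.763.
p = a·p₁ + b·p₂ ≈ (0.818, -0.569, -0.089); φ = arcsin(p_z) ≈ -5.09°, λ = atan2(p_y, p_x) ≈ -34.80°.

≈ 5°S, 35°W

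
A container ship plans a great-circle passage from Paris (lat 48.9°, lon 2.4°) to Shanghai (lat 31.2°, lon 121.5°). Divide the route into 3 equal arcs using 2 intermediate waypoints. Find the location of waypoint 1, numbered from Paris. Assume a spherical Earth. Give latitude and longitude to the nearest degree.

From cos δ = sin φ₁ sin φ₂ + cos φ₁ cos φ₂ cos Δλ, the central angle is δ ≈ 1.454 rad (83.3°).
Interpolate at f = 1/3 with slerp weights a = sin((1−f)δ)/sin δ ≈ 0.830, b = sin(fδ)/sin δ ≈ 0.469.
p = a·p₁ + b·p₂ ≈ (0.336, 0.365, 0.868); φ = arcsin(p_z) ≈ 60.28°, λ = atan2(p_y, p_x) ≈ 47.40°.

≈ lat 60°, lon 47°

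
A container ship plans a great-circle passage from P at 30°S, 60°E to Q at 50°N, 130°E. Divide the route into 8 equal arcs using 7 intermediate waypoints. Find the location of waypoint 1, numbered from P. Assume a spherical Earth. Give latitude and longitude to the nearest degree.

Convert each endpoint to a unit vector on the sphere (x = cos φ cos λ, y = cos φ sin λ, z = sin φ).
The central angle between the endpoints is δ = arccos(p₁·p₂) ≈ 1.765 rad (101.1°).
Interpolate at f = 1/8 with slerp weights a = sin((1−f)δ)/sin δ ≈ 1.019, b = sin(fδ)/sin δ ≈ 0.223.
p = a·p₁ + b·p₂ ≈ (0.349, 0.874, -0.339); φ = arcsin(p_z) ≈ -19.79°, λ = atan2(p_y, p_x) ≈ 68.23°.

≈ 20°S, 68°E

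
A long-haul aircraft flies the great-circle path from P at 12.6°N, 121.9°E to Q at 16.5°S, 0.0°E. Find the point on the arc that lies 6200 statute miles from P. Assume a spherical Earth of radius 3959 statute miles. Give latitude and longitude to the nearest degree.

The haversine formula gives a central angle δ ≈ 2.161 rad (123.8°) between the endpoints. The total great-circle distance is δ·R ≈ 2.161 × 3959 ≈ 8555 mi, so the target fraction is f = 6200/8555 ≈ 0.725.
Interpolate at f ≈ 0.725 with slerp weights a = sin((1−f)δ)/sin δ ≈ 0.674, b = sin(fδ)/sin δ ≈ 1.204.
p = a·p₁ + b·p₂ ≈ (0.806, 0.559, -0.195); φ = arcsin(p_z) ≈ -11.23°, λ = atan2(p_y, p_x) ≈ 34.73°.

≈ 11°S, 35°E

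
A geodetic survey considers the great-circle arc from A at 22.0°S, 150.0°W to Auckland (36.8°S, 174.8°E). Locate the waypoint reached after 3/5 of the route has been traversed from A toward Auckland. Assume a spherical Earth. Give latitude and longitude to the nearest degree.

Write both endpoints as unit vectors p₁, p₂ with components (cos φ cos λ, cos φ sin λ, sin φ).
The central angle between the endpoints is δ = arccos(p₁·p₂) ≈ 0.590 rad (33.8°).
Interpolate at f = 3/5 with slerp weights a = sin((1−f)δ)/sin δ ≈ 0.420, b = sin(fδ)/sin δ ≈ 0.623.
p = a·p₁ + b·p₂ ≈ (-0.834, -0.150, -0.531); φ = arcsin(p_z) ≈ -32.05°, λ = atan2(p_y, p_x) ≈ -169.83°.

≈ 32°S, 170°W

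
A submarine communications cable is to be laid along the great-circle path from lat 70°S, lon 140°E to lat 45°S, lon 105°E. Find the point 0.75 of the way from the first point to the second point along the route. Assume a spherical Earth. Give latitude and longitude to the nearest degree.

≈ lat 52°S, lon 110°E

Write both endpoints as unit vectors p₁, p₂ with components (cos φ cos λ, cos φ sin λ, sin φ).
The central angle between the endpoints is δ = arccos(p₁·p₂) ≈ 0.530 rad (30.4°).
Interpolate at f = 0.75 with slerp weights a = sin((1−f)δ)/sin δ ≈ 0.261, b = sin(fδ)/sin δ ≈ 0.766.
p = a·p₁ + b·p₂ ≈ (-0.209, 0.580, -0.787); φ = arcsin(p_z) ≈ -51.91°, λ = atan2(p_y, p_x) ≈ 109.77°.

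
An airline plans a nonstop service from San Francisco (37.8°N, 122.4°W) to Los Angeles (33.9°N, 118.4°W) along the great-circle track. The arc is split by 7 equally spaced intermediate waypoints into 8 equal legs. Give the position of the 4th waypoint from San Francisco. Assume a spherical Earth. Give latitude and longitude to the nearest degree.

≈ (36°N, 120°W)

Convert each endpoint to a unit vector on the sphere (x = cos φ cos λ, y = cos φ sin λ, z = sin φ).
The central angle between the endpoints is δ = arccos(p₁·p₂) ≈ 0.088 rad (5.1°).
Interpolate at f = 4/8 with slerp weights a = sin((1−f)δ)/sin δ ≈ 0.500, b = sin(fδ)/sin δ ≈ 0.500.
p = a·p₁ + b·p₂ ≈ (-0.409, -0.699, 0.586); φ = arcsin(p_z) ≈ 35.87°, λ = atan2(p_y, p_x) ≈ -120.35°.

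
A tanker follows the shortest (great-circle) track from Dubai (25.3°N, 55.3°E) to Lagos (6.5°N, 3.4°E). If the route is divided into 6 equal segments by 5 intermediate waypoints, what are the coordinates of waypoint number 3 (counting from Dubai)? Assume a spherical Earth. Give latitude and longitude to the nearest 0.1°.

From cos δ = sin φ₁ sin φ₂ + cos φ₁ cos φ₂ cos Δλ, the central angle is δ ≈ 0.924 rad (52.9°).
Interpolate at f = 3/6 with slerp weights a = sin((1−f)δ)/sin δ ≈ 0.559, b = sin(fδ)/sin δ ≈ 0.559.
p = a·p₁ + b·p₂ ≈ (0.841, 0.448, 0.302); φ = arcsin(p_z) ≈ 17.57°, λ = atan2(p_y, p_x) ≈ 28.04°.

≈ (17.6°N, 28.0°E)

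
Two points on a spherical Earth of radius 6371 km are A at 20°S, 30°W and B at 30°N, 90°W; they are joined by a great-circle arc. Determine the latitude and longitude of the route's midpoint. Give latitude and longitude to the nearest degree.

≈ 6°N, 59°W

Convert each endpoint to a unit vector on the sphere (x = cos φ cos λ, y = cos φ sin λ, z = sin φ).
The central angle between the endpoints is δ = arccos(p₁·p₂) ≈ 1.333 rad (76.4°).
Interpolate at f = 1/2 with slerp weights a = sin((1−f)δ)/sin δ ≈ 0.636, b = sin(fδ)/sin δ ≈ 0.636.
p = a·p₁ + b·p₂ ≈ (0.518, -0.850, 0.100); φ = arcsin(p_z) ≈ 5.77°, λ = atan2(p_y, p_x) ≈ -58.65°.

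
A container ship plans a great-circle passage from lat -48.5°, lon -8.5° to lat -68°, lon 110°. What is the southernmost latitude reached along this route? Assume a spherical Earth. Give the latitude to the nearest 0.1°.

≈ -74.5°

The great circle lies in the plane with unit normal n̂ = (p₁ × p₂)/|p₁ × p₂|.
Here n̂_z ≈ +0.267; the vertex latitude is φ_max = arccos|n̂_z| ≈ 74.5°.
Check via Clairaut: cos φ_max = |cos φ₁| · sin C = cos(48.5°)·sin(156.3°) ≈ 0.267, again giving ≈ 74.5°.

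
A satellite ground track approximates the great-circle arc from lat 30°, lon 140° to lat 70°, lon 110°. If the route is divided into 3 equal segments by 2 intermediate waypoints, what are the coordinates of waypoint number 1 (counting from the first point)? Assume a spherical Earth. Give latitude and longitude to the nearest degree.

Convert each endpoint to a unit vector on the sphere (x = cos φ cos λ, y = cos φ sin λ, z = sin φ).
The central angle between the endpoints is δ = arccos(p₁·p₂) ≈ 0.758 rad (43.4°).
Interpolate at f = 1/3 with slerp weights a = sin((1−f)δ)/sin δ ≈ 0.704, b = sin(fδ)/sin δ ≈ 0.364.
p = a·p₁ + b·p₂ ≈ (-0.510, 0.509, 0.694); φ = arcsin(p_z) ≈ 43.93°, λ = atan2(p_y, p_x) ≈ 135.05°.

≈ lat 44°, lon 135°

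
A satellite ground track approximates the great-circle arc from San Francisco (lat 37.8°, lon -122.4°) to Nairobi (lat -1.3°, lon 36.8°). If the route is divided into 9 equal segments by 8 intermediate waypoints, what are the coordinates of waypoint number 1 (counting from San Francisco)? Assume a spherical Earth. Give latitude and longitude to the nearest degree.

≈ lat 50°, lon -109°

Convert each endpoint to a unit vector on the sphere (x = cos φ cos λ, y = cos φ sin λ, z = sin φ).
The central angle between the endpoints is δ = arccos(p₁·p₂) ≈ 2.422 rad (138.8°).
Interpolate at f = 1/9 with slerp weights a = sin((1−f)δ)/sin δ ≈ 1.268, b = sin(fδ)/sin δ ≈ 0.404.
p = a·p₁ + b·p₂ ≈ (-0.214, -0.604, 0.768); φ = arcsin(p_z) ≈ 50.16°, λ = atan2(p_y, p_x) ≈ -109.47°.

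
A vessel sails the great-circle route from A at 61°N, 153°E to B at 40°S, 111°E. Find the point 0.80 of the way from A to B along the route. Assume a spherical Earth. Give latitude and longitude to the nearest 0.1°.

Write both endpoints as unit vectors p₁, p₂ with components (cos φ cos λ, cos φ sin λ, sin φ).
The central angle between the endpoints is δ = arccos(p₁·p₂) ≈ 1.861 rad (106.6°).
Interpolate at f = 0.80 with slerp weights a = sin((1−f)δ)/sin δ ≈ 0.380, b = sin(fδ)/sin δ ≈ 1.040.
p = a·p₁ + b·p₂ ≈ (-0.450, 0.827, -0.337); φ = arcsin(p_z) ≈ -19.67°, λ = atan2(p_y, p_x) ≈ 118.51°.

≈ 19.7°S, 118.5°E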